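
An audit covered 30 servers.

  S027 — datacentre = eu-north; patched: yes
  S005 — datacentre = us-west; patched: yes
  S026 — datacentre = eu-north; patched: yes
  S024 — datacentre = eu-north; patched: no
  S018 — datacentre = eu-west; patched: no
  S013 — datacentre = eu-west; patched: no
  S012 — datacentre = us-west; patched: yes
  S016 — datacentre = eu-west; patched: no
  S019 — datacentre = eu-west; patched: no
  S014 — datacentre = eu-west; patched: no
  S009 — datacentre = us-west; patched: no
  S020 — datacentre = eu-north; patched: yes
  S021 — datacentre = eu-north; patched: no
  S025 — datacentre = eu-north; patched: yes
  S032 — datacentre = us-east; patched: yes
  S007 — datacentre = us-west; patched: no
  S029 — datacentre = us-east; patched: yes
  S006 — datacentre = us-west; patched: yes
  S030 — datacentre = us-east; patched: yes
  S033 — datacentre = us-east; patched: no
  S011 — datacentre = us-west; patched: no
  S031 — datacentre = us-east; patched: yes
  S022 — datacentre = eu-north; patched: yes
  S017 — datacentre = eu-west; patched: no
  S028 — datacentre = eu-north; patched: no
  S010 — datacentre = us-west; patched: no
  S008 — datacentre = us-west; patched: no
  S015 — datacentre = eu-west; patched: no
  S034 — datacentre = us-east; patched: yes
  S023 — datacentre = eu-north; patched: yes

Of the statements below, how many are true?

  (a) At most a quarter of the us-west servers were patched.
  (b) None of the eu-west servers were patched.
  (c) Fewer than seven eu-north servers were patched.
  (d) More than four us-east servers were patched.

3

(a) us-west: |A| = 8, |A ∩ B| = 3; needs |A ∩ B| / |A| ≤ 1/4 — false.
(b) eu-west: |A| = 7, |A ∩ B| = 0; needs A ∩ B = ∅ (|A ∩ B| = 0) — true.
(c) eu-north: |A| = 9, |A ∩ B| = 6; needs |A ∩ B| < 7 — true.
(d) us-east: |A| = 6, |A ∩ B| = 5; needs |A ∩ B| > 4 — true.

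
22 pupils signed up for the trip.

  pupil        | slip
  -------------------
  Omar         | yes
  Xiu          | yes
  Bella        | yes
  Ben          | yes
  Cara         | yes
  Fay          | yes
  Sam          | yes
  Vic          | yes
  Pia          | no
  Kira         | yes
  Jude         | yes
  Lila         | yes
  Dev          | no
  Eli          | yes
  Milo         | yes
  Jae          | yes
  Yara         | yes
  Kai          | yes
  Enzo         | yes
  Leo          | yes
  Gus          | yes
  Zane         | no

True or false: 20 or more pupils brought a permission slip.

Truth condition: |A ∩ B| ≥ 20.
|A| = 22, |A ∩ B| = 19, |A ∖ B| = 3.
|A ∩ B| = 19, so the statement is false.

False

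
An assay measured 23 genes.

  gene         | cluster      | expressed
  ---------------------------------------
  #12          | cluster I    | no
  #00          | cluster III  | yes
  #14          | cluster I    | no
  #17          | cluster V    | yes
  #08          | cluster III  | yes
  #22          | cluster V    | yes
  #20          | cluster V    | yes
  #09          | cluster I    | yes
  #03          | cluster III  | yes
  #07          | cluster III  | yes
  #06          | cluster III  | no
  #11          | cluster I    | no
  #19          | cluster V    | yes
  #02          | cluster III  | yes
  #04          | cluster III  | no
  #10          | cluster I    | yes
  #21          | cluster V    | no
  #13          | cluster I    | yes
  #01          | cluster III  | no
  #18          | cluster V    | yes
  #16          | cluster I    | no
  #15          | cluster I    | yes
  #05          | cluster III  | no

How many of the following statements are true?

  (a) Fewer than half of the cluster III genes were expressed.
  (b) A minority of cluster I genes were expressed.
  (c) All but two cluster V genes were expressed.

(a) cluster III: |A| = 9, |A ∩ B| = 5; needs |A ∩ B| < |A ∖ B| — false.
(b) cluster I: |A| = 8, |A ∩ B| = 4; needs |A ∩ B| < |A ∖ B| — false.
(c) cluster V: |A| = 6, |A ∩ B| = 5; needs |A ∖ B| = 2 — false.

0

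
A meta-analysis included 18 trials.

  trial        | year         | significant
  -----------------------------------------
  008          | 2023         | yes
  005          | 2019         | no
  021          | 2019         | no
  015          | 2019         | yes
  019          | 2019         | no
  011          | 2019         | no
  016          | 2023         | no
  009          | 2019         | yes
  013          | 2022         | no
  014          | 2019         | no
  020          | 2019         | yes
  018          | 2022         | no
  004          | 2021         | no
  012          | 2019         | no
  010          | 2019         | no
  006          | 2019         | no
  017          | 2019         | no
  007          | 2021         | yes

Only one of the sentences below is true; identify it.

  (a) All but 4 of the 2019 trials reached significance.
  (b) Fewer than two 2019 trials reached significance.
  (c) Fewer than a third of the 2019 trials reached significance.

|A| = 12, |A ∩ B| = 3, |A ∖ B| = 9.
(a) requires |A ∖ B| = 4: false.
(b) requires |A ∩ B| < 2: false.
(c) requires |A ∩ B| / |A| < 1/3: true.

(c)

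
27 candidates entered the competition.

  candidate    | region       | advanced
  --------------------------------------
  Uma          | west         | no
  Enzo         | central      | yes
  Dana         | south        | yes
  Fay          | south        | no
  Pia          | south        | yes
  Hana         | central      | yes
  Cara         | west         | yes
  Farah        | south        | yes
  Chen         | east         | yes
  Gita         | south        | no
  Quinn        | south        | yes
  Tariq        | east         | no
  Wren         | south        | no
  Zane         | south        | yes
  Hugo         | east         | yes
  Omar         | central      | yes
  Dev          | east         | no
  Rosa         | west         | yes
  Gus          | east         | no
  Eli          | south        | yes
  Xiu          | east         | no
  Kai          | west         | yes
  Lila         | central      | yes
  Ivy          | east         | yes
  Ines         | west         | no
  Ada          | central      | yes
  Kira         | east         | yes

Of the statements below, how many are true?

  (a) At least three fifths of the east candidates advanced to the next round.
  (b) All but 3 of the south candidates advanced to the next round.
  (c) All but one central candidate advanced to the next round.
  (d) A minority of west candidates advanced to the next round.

1

(a) east: |A| = 8, |A ∩ B| = 4; needs |A ∩ B| / |A| ≥ 3/5 — false.
(b) south: |A| = 9, |A ∩ B| = 6; needs |A ∖ B| = 3 — true.
(c) central: |A| = 5, |A ∩ B| = 5; needs |A ∖ B| = 1 — false.
(d) west: |A| = 5, |A ∩ B| = 3; needs |A ∩ B| < |A ∖ B| — false.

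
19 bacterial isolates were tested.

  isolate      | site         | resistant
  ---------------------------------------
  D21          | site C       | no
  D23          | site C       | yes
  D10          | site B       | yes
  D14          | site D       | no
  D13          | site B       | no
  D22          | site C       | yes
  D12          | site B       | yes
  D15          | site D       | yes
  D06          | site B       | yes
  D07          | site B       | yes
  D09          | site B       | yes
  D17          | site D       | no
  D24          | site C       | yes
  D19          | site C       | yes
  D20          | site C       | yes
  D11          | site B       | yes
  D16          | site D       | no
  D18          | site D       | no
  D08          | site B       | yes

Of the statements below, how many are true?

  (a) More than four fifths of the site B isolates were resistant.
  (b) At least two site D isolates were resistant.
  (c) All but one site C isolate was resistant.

(a) site B: |A| = 8, |A ∩ B| = 7; needs |A ∩ B| / |A| > 4/5 — true.
(b) site D: |A| = 5, |A ∩ B| = 1; needs |A ∩ B| ≥ 2 — false.
(c) site C: |A| = 6, |A ∩ B| = 5; needs |A ∖ B| = 1 — true.

2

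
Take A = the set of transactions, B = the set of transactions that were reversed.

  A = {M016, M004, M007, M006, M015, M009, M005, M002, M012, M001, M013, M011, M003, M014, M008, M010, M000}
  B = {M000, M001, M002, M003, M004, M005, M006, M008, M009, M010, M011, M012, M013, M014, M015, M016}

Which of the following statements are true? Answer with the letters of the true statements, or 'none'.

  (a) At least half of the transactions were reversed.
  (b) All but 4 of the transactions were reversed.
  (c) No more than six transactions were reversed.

|A| = 17, |A ∩ B| = 16, |A ∖ B| = 1.
(a) |A ∩ B| ≥ |A ∖ B|: holds.
(b) |A ∖ B| = 4: fails.
(c) |A ∩ B| ≤ 6: fails.

(a)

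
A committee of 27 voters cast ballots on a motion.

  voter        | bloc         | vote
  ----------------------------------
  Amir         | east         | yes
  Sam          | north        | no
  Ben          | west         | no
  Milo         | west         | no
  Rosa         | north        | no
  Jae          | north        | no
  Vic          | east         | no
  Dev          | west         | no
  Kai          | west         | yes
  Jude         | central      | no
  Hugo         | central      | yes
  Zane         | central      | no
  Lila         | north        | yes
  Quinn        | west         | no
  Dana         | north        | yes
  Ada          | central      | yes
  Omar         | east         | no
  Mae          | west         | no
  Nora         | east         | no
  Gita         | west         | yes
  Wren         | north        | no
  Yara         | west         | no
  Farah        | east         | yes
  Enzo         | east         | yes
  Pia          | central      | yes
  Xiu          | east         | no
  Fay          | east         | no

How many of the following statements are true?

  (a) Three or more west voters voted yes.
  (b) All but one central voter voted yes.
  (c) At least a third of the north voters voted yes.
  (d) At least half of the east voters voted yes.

1

(a) west: |A| = 8, |A ∩ B| = 2; needs |A ∩ B| ≥ 3 — false.
(b) central: |A| = 5, |A ∩ B| = 3; needs |A ∖ B| = 1 — false.
(c) north: |A| = 6, |A ∩ B| = 2; needs |A ∩ B| / |A| ≥ 1/3 — true.
(d) east: |A| = 8, |A ∩ B| = 3; needs |A ∩ B| ≥ |A ∖ B| — false.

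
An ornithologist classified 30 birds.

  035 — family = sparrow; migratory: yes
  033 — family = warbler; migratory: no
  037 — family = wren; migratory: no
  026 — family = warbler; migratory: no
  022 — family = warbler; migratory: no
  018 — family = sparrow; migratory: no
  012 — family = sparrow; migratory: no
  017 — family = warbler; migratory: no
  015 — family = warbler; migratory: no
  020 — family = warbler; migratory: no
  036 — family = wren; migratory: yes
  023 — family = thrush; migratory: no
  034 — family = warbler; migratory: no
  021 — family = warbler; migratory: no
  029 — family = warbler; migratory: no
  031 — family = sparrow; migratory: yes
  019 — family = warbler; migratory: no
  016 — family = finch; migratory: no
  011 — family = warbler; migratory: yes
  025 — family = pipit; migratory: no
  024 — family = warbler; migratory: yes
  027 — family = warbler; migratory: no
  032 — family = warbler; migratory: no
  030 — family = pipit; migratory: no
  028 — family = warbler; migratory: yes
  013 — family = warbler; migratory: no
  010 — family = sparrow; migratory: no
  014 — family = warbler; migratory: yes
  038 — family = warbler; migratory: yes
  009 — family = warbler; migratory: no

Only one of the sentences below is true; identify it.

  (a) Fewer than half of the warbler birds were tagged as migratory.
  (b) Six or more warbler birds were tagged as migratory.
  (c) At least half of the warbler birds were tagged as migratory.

|A| = 19, |A ∩ B| = 5, |A ∖ B| = 14.
(a) requires |A ∩ B| < |A ∖ B|: true.
(b) requires |A ∩ B| ≥ 6: false.
(c) requires |A ∩ B| ≥ |A ∖ B|: false.

(a)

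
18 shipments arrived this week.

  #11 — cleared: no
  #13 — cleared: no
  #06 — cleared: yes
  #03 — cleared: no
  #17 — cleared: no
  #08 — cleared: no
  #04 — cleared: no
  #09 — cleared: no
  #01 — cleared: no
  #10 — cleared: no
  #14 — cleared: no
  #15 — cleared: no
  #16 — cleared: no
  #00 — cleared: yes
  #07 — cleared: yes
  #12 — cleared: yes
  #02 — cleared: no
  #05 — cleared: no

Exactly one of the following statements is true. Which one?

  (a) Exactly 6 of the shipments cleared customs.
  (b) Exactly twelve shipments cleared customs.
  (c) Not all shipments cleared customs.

|A| = 18, |A ∩ B| = 4, |A ∖ B| = 14.
(a) requires |A ∩ B| = 6: false.
(b) requires |A ∩ B| = 12: false.
(c) requires A ⊄ B (|A ∖ B| ≥ 1): true.

(c)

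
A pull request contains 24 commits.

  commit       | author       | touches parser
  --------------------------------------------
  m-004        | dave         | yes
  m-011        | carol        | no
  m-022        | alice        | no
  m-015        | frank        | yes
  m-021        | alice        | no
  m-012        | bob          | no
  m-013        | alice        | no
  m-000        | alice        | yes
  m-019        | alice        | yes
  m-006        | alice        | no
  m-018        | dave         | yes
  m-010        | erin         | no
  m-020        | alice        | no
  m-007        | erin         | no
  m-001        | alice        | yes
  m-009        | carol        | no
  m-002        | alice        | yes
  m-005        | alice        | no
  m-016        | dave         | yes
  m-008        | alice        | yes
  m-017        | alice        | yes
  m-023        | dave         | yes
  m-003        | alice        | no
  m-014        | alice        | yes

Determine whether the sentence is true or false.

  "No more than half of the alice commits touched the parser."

True

'No more than half of the alice commits touched the parser' holds iff |A ∩ B| ≤ |A ∖ B|.
A (the restrictor) = {m-022, m-021, m-013, m-000, m-019, m-006, m-020, m-001, m-002, m-005, m-008, m-017, m-003, m-014}, |A| = 14.
A ∩ B = {m-000, m-019, m-001, m-002, m-008, m-017, m-014}, so |A ∩ B| = 7.
A ∖ B = {m-022, m-021, m-013, m-006, m-020, m-005, m-003}, so |A ∖ B| = 7.
7 = 7, so the statement is true.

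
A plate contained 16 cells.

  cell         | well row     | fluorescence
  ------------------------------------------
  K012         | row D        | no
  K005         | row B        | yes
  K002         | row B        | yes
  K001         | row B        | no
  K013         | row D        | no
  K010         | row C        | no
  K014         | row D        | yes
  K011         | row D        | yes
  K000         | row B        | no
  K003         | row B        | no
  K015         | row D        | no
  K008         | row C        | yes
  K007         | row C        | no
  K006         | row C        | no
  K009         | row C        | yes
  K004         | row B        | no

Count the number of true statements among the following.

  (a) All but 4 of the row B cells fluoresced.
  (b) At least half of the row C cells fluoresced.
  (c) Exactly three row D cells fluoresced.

1

(a) row B: |A| = 6, |A ∩ B| = 2; needs |A ∖ B| = 4 — true.
(b) row C: |A| = 5, |A ∩ B| = 2; needs |A ∩ B| ≥ |A ∖ B| — false.
(c) row D: |A| = 5, |A ∩ B| = 2; needs |A ∩ B| = 3 — false.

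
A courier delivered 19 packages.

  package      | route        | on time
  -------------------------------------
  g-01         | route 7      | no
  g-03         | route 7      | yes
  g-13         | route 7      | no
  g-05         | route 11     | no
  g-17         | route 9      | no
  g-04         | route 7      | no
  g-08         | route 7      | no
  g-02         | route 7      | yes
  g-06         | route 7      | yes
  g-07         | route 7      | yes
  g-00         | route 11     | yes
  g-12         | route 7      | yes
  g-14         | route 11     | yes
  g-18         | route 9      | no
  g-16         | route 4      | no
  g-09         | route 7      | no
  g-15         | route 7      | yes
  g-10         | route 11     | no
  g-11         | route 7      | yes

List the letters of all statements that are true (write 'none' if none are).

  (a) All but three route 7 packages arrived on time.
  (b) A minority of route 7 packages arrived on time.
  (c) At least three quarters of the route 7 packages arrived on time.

|A| = 12, |A ∩ B| = 7, |A ∖ B| = 5.
(a) |A ∖ B| = 3: fails.
(b) |A ∩ B| < |A ∖ B|: fails.
(c) |A ∩ B| / |A| ≥ 3/4: fails.

none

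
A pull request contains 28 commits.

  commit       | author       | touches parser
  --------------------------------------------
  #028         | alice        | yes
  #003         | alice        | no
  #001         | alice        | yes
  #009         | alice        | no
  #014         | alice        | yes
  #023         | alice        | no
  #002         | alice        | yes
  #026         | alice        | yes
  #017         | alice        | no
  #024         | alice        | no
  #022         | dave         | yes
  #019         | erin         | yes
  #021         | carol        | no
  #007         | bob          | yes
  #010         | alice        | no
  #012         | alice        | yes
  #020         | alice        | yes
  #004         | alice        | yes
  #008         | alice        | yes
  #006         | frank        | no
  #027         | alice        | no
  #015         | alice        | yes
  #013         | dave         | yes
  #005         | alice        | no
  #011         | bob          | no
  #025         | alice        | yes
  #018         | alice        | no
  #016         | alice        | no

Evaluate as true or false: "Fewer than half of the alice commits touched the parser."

False

'Fewer than half of the alice commits touched the parser' holds iff |A ∩ B| < |A ∖ B|.
|A| = 21, |A ∩ B| = 11, |A ∖ B| = 10.
11 > 10, so the statement is false.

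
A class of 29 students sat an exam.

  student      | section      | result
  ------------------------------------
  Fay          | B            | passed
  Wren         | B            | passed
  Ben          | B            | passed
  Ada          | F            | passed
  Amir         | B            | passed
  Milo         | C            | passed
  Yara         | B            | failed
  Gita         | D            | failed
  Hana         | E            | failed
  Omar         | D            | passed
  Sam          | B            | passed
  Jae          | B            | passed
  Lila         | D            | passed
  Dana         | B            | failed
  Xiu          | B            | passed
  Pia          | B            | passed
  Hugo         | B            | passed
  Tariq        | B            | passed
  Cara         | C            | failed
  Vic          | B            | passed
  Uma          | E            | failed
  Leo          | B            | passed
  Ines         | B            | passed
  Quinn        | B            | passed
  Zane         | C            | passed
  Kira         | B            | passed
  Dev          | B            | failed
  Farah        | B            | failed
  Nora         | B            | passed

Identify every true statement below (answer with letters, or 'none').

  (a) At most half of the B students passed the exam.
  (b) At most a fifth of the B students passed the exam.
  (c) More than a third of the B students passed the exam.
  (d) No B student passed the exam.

(c)

|A| = 20, |A ∩ B| = 16, |A ∖ B| = 4.
(a) |A ∩ B| ≤ |A ∖ B|: fails.
(b) |A ∩ B| / |A| ≤ 1/5: fails.
(c) |A ∩ B| / |A| > 1/3: holds.
(d) A ∩ B = ∅ (|A ∩ B| = 0): fails.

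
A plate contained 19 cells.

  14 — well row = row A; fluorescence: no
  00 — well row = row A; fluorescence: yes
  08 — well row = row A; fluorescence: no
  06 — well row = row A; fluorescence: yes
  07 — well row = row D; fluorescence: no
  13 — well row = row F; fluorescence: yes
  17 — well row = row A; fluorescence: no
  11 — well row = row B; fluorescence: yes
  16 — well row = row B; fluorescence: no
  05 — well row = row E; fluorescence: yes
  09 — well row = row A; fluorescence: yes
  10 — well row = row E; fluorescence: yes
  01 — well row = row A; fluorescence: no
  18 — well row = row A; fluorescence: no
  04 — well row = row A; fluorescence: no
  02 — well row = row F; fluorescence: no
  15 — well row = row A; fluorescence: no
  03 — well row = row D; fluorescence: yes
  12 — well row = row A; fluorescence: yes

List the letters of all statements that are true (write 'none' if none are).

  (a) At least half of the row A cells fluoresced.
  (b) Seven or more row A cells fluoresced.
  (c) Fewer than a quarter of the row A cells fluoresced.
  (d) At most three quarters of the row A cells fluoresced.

(d)

|A| = 11, |A ∩ B| = 4, |A ∖ B| = 7.
(a) |A ∩ B| ≥ |A ∖ B|: fails.
(b) |A ∩ B| ≥ 7: fails.
(c) |A ∩ B| / |A| < 1/4: fails.
(d) |A ∩ B| / |A| ≤ 3/4: holds.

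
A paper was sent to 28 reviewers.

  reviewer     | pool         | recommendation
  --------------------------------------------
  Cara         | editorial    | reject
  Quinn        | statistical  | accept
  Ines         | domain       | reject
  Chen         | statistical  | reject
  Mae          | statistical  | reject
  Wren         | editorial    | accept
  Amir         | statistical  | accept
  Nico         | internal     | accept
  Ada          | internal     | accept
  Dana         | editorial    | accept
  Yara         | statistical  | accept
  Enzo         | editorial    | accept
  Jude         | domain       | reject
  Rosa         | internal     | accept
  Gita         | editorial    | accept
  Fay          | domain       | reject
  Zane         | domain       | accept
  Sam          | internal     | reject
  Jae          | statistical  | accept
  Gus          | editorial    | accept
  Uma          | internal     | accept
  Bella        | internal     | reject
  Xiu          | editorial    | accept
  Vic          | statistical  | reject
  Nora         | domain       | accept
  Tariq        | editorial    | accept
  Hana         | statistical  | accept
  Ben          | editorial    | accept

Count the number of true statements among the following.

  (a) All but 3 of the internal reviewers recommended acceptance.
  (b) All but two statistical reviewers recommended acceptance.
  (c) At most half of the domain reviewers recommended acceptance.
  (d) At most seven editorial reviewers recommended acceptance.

1

(a) internal: |A| = 6, |A ∩ B| = 4; needs |A ∖ B| = 3 — false.
(b) statistical: |A| = 8, |A ∩ B| = 5; needs |A ∖ B| = 2 — false.
(c) domain: |A| = 5, |A ∩ B| = 2; needs |A ∩ B| ≤ |A ∖ B| — true.
(d) editorial: |A| = 9, |A ∩ B| = 8; needs |A ∩ B| ≤ 7 — false.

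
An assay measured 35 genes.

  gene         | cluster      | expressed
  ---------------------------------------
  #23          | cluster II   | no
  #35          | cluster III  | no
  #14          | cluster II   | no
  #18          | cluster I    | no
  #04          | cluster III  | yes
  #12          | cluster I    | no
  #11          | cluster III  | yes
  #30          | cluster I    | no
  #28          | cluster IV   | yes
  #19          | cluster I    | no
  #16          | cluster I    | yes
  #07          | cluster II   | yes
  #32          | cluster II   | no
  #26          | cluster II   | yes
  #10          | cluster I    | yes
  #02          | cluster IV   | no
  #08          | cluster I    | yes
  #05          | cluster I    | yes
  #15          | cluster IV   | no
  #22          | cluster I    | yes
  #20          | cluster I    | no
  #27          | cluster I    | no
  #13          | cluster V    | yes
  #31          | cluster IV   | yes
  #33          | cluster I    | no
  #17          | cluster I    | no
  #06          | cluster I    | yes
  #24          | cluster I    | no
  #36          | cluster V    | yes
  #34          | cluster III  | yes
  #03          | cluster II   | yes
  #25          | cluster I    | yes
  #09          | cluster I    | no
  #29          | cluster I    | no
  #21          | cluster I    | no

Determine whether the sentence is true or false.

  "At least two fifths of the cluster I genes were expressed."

The determiner here denotes the relation: |A ∩ B| / |A| ≥ 2/5.
|A| = 19, |A ∩ B| = 7, |A ∖ B| = 12.
|A ∩ B|/|A| = 7/19, so the statement is false.

False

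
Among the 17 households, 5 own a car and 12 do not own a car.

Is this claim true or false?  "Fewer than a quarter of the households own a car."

The determiner here denotes the relation: |A ∩ B| / |A| < 1/4.
|A| = 17, |A ∩ B| = 5, |A ∖ B| = 12.
|A ∩ B|/|A| = 5/17, so the statement is false.

False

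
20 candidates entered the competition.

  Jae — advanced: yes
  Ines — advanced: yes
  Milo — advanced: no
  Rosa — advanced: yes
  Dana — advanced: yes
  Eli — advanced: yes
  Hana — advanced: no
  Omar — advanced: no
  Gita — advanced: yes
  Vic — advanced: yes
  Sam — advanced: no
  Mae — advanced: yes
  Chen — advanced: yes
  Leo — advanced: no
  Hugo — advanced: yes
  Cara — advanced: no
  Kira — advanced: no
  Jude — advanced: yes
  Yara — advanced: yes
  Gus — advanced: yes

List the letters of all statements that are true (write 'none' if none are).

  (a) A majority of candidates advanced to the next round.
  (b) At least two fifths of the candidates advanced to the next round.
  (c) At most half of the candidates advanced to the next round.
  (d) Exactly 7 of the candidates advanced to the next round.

(a), (b)

|A| = 20, |A ∩ B| = 13, |A ∖ B| = 7.
(a) |A ∩ B| > |A ∖ B|: holds.
(b) |A ∩ B| / |A| ≥ 2/5: holds.
(c) |A ∩ B| ≤ |A ∖ B|: fails.
(d) |A ∩ B| = 7: fails.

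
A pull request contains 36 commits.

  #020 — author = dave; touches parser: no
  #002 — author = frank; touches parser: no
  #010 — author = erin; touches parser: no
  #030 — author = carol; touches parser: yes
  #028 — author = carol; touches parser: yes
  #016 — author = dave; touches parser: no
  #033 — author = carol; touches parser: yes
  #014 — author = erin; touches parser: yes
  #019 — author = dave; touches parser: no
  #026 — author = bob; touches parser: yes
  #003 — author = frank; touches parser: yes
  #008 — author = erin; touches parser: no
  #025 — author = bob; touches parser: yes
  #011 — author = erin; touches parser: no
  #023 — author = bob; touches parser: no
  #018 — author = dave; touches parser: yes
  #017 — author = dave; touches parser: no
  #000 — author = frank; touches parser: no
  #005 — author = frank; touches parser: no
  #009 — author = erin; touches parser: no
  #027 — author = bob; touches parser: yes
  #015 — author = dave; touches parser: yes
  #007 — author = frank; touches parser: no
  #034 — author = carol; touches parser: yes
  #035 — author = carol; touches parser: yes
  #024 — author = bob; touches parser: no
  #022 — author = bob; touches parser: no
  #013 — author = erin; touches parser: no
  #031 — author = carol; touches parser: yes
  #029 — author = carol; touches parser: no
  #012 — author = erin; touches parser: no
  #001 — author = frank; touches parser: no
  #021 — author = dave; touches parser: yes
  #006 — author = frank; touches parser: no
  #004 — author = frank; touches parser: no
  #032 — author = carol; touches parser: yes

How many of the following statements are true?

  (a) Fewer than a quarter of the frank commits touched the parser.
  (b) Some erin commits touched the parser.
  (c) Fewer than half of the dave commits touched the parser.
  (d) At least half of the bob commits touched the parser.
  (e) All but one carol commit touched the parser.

(a) frank: |A| = 8, |A ∩ B| = 1; needs |A ∩ B| / |A| < 1/4 — true.
(b) erin: |A| = 7, |A ∩ B| = 1; needs A ∩ B ≠ ∅ (|A ∩ B| ≥ 1) — true.
(c) dave: |A| = 7, |A ∩ B| = 3; needs |A ∩ B| < |A ∖ B| — true.
(d) bob: |A| = 6, |A ∩ B| = 3; needs |A ∩ B| ≥ |A ∖ B| — true.
(e) carol: |A| = 8, |A ∩ B| = 7; needs |A ∖ B| = 1 — true.

5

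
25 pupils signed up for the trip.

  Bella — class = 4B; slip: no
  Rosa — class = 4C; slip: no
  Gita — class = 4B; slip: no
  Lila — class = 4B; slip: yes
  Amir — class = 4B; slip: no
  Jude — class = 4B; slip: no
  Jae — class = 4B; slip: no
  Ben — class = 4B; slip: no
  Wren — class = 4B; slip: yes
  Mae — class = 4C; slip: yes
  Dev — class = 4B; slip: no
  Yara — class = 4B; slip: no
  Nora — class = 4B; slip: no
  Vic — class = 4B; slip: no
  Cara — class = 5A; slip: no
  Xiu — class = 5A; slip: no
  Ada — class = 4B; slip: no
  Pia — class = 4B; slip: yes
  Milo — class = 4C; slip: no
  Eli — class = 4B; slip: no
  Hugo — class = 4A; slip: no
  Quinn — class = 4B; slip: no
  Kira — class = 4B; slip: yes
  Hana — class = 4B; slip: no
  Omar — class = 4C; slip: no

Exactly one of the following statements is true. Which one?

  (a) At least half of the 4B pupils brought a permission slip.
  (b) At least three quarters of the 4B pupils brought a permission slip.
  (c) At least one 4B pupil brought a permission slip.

|A| = 18, |A ∩ B| = 4, |A ∖ B| = 14.
(a) requires |A ∩ B| ≥ |A ∖ B|: false.
(b) requires |A ∩ B| / |A| ≥ 3/4: false.
(c) requires A ∩ B ≠ ∅ (|A ∩ B| ≥ 1): true.

(c)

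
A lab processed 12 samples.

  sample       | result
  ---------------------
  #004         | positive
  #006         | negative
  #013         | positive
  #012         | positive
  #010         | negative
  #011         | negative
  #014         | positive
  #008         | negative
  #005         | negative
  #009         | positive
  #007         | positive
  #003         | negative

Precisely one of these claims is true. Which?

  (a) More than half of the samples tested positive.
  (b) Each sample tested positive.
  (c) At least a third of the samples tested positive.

(c)

|A| = 12, |A ∩ B| = 6, |A ∖ B| = 6.
(a) requires |A ∩ B| > |A ∖ B|: false.
(b) requires A ⊆ B, i.e. every element of A is in B (|A ∖ B| = 0): false.
(c) requires |A ∩ B| / |A| ≥ 1/3: true.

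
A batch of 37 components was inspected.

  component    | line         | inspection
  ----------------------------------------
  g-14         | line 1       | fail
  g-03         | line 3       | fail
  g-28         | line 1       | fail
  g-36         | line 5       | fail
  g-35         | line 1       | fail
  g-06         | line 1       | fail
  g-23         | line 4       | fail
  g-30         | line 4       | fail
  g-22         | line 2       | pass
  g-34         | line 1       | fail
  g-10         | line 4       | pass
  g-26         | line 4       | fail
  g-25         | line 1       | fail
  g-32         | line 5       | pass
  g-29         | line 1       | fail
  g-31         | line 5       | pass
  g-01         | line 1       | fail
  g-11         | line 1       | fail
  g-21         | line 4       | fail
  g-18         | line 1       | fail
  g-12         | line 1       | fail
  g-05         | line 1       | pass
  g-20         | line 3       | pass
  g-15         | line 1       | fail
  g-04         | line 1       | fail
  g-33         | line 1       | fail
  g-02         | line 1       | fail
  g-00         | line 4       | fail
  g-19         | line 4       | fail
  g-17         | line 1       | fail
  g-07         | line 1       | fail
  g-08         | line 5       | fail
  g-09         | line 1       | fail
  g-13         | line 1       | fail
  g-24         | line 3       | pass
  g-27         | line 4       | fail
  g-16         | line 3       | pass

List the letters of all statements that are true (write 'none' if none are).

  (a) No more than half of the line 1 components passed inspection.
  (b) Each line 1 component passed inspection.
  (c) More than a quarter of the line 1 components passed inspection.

(a)

|A| = 20, |A ∩ B| = 1, |A ∖ B| = 19.
(a) |A ∩ B| ≤ |A ∖ B|: holds.
(b) A ⊆ B, i.e. every element of A is in B (|A ∖ B| = 0): fails.
(c) |A ∩ B| / |A| > 1/4: fails.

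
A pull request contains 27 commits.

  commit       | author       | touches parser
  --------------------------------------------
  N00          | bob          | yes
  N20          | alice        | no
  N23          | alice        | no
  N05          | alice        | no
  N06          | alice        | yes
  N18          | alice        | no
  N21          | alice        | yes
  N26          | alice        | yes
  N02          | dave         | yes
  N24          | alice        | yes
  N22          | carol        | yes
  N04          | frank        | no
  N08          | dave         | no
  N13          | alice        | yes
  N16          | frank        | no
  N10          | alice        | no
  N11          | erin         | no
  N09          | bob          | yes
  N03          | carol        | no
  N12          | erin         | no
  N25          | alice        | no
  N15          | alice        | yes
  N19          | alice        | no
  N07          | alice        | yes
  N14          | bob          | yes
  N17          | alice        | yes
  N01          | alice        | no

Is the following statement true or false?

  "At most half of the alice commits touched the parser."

'At most half of the alice commits touched the parser' holds iff |A ∩ B| ≤ |A ∖ B|.
|A| = 16, |A ∩ B| = 8, |A ∖ B| = 8.
8 = 8, so the statement is true.

True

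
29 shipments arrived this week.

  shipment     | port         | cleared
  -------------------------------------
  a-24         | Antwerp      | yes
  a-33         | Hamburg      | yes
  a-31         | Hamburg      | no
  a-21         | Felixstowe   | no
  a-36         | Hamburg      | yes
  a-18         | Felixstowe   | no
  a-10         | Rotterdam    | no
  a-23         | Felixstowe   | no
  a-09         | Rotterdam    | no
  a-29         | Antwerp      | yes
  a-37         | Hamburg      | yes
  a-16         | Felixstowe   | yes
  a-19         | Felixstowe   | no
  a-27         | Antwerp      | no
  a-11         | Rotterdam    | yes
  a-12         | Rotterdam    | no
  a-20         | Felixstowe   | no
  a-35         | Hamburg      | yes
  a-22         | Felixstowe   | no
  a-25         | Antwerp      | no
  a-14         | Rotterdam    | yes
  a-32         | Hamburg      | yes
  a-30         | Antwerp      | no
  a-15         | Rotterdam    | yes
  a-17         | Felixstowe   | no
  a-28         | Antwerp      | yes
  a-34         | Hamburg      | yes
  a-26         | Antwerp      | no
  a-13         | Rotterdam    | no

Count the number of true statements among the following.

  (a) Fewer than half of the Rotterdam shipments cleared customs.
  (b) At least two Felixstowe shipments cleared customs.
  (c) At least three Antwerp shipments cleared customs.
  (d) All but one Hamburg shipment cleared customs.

(a) Rotterdam: |A| = 7, |A ∩ B| = 3; needs |A ∩ B| < |A ∖ B| — true.
(b) Felixstowe: |A| = 8, |A ∩ B| = 1; needs |A ∩ B| ≥ 2 — false.
(c) Antwerp: |A| = 7, |A ∩ B| = 3; needs |A ∩ B| ≥ 3 — true.
(d) Hamburg: |A| = 7, |A ∩ B| = 6; needs |A ∖ B| = 1 — true.

3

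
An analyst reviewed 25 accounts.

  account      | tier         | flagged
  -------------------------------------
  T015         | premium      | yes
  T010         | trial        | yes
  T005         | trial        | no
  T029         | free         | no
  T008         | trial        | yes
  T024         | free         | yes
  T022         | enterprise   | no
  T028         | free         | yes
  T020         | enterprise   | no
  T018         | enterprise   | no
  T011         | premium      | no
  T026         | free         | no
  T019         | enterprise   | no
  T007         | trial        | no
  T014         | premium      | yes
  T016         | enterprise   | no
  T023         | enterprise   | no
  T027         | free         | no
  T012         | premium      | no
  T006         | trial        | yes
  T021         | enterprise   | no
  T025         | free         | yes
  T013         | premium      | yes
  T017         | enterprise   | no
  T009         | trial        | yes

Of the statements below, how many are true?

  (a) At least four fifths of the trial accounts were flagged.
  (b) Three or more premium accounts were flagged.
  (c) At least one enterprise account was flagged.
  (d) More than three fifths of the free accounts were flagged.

(a) trial: |A| = 6, |A ∩ B| = 4; needs |A ∩ B| / |A| ≥ 4/5 — false.
(b) premium: |A| = 5, |A ∩ B| = 3; needs |A ∩ B| ≥ 3 — true.
(c) enterprise: |A| = 8, |A ∩ B| = 0; needs A ∩ B ≠ ∅ (|A ∩ B| ≥ 1) — false.
(d) free: |A| = 6, |A ∩ B| = 3; needs |A ∩ B| / |A| > 3/5 — false.

1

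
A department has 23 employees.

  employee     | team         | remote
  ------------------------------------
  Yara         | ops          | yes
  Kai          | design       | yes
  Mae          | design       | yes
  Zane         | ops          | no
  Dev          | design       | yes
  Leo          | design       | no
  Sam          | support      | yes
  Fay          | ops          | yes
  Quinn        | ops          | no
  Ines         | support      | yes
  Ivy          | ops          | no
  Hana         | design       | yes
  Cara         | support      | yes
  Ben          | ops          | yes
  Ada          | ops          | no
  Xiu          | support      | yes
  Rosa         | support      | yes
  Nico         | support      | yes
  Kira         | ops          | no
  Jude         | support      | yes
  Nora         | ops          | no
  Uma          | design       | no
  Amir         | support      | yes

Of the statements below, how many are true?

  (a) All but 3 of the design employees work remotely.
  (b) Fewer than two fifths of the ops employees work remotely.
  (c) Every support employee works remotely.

2

(a) design: |A| = 6, |A ∩ B| = 4; needs |A ∖ B| = 3 — false.
(b) ops: |A| = 9, |A ∩ B| = 3; needs |A ∩ B| / |A| < 2/5 — true.
(c) support: |A| = 8, |A ∩ B| = 8; needs A ⊆ B, i.e. every element of A is in B (|A ∖ B| = 0) — true.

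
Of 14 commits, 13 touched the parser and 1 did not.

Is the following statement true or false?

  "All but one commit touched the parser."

True

'All but one commit touched the parser' holds iff |A ∖ B| = 1.
|A| = 14, |A ∩ B| = 13, |A ∖ B| = 1.
|A ∖ B| = 1, so the statement is true.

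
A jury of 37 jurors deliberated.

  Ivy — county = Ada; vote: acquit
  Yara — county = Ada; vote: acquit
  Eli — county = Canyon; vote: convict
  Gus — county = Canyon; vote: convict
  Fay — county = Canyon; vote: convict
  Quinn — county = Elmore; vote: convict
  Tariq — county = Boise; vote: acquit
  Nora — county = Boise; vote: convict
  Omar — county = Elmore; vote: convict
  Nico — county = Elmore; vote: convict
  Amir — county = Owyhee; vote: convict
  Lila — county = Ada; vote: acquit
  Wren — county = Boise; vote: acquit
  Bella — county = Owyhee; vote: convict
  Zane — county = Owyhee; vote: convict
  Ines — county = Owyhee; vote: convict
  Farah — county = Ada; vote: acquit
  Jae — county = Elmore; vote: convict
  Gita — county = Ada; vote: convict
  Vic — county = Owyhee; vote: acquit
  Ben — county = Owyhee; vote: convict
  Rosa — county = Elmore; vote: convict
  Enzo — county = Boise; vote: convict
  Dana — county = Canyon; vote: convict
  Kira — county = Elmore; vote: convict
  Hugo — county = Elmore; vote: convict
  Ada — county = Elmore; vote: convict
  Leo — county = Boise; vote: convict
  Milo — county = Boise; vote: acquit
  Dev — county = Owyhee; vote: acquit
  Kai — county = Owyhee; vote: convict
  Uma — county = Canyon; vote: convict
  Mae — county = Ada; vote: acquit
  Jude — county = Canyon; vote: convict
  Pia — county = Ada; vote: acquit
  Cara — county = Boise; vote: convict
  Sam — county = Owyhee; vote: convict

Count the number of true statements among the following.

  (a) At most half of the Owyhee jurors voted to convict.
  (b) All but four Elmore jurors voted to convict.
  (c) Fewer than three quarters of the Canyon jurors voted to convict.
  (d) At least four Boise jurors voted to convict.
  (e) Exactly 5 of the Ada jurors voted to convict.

1

(a) Owyhee: |A| = 9, |A ∩ B| = 7; needs |A ∩ B| ≤ |A ∖ B| — false.
(b) Elmore: |A| = 8, |A ∩ B| = 8; needs |A ∖ B| = 4 — false.
(c) Canyon: |A| = 6, |A ∩ B| = 6; needs |A ∩ B| / |A| < 3/4 — false.
(d) Boise: |A| = 7, |A ∩ B| = 4; needs |A ∩ B| ≥ 4 — true.
(e) Ada: |A| = 7, |A ∩ B| = 1; needs |A ∩ B| = 5 — false.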